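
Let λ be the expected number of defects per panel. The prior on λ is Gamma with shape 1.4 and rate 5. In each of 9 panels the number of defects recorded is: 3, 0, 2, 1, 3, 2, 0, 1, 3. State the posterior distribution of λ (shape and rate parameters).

Total count ∑xᵢ = 15 over n = 9 panels.
Gamma is conjugate to the Poisson likelihood: posterior is Gamma(shape = 1.4+15 = 16.4, rate = 5+9 = 14).

Posterior: Gamma(shape=16.4, rate=14)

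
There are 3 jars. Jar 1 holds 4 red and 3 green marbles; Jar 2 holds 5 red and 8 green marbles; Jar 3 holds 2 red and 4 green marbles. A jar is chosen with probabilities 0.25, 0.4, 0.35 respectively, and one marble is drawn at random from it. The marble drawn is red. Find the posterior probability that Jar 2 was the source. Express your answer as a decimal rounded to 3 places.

Posterior probability ≈ 0.372

P(red|Jar 1) = 0.5714; P(red|Jar 2) = 0.3846; P(red|Jar 3) = 0.3333.
Prior × likelihood for each source: 0.25·0.5714=0.1429, 0.4·0.3846=0.1538, 0.35·0.3333=0.1167. Summing gives P(red) = 0.41337.
P(Jar 2 | red) = 0.1538 / 0.41337 = 0.372.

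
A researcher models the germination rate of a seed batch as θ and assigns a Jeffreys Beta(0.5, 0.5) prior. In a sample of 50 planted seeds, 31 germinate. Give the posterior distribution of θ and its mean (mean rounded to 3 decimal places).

Observing 31 successes and 19 failures updates Beta(0.5, 0.5) by adding the success and failure counts to the two shape parameters: α = 0.5+31 = 31.5, β = 0.5+19 = 19.5.
Posterior mean = α/(α+β) = 31.5/51 = 0.618.

Posterior: Beta(31.5, 19.5); mean ≈ 0.618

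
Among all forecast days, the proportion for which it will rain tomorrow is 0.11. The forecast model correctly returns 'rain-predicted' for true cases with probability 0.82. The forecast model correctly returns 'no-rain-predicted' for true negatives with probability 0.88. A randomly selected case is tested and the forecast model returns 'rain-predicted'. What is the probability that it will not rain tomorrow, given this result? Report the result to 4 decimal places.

Write H for 'it will rain tomorrow'. Prior odds H:¬H = 0.11/0.89 = 0.12360. For the 'rain-predicted' outcome, the likelihood ratio is 0.82/0.12 = 6.8333.
Posterior odds = 0.12360 × 6.8333 = 0.84457, so P(H|E) = 0.84457/(1+0.84457) = 0.4579. Then P(¬H|E) = 1 − 0.4579 = 0.5421.

P(¬H | E) ≈ 0.5421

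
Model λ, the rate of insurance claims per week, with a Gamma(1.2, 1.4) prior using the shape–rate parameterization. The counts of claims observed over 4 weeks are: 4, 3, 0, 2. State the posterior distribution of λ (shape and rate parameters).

Total count ∑xᵢ = 9 over n = 4 weeks.
Gamma is conjugate to the Poisson likelihood: posterior is Gamma(shape = 1.2+9 = 10.2, rate = 1.4+4 = 5.4).

Posterior: Gamma(shape=10.2, rate=5.4)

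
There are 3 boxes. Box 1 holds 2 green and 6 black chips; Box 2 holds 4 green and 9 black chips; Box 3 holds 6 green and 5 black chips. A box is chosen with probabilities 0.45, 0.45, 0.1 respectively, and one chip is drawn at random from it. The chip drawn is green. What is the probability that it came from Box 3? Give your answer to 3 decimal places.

Posterior probability ≈ 0.179

Tabulate prior·likelihood by source: [1] prior 0.45, lik 0.25, product 0.1125; [2] prior 0.45, lik 0.3077, product 0.1385; [3] prior 0.1, lik 0.5455, product 0.05455.
Normalizing constant = 0.30551; the posterior for Box 3 is its product over the sum, 0.05455/0.30551 = 0.179.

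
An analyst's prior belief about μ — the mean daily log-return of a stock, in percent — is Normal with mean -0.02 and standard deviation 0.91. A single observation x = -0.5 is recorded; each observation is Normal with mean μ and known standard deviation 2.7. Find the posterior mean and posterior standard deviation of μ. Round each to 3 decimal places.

Posterior mean ≈ -0.069; posterior SD ≈ 0.862

With known σ, the Normal prior is conjugate. Weight on the data is w = (n/σ²)/(n/σ² + 1/τ₀²) = 0.137174/(0.137174+1.20758) = 0.10201.
Posterior mean = w·x̄ + (1−w)·μ₀ = 0.10201·-0.5 + 0.89799·-0.02 = -0.069. Posterior variance = 1/(0.137174+1.20758) = 0.743628, so SD = 0.862.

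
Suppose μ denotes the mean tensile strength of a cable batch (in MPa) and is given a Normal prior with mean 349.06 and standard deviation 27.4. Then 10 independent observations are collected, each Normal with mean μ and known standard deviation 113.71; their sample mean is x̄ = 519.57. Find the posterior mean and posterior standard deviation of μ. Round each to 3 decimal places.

Posterior mean ≈ 411.696; posterior SD ≈ 21.794

With known σ, the Normal prior is conjugate. Weight on the data is w = (n/σ²)/(n/σ² + 1/τ₀²) = 0.00077340/(0.00077340+0.00133198) = 0.36734.
Posterior mean = w·x̄ + (1−w)·μ₀ = 0.36734·519.57 + 0.63266·349.06 = 411.696. Posterior variance = 1/(0.00077340+0.00133198) = 474.973, so SD = 21.794.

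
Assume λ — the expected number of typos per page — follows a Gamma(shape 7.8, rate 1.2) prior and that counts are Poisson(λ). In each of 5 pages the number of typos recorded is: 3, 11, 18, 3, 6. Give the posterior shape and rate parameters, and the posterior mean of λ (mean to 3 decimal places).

Posterior: Gamma(shape=48.8, rate=6.2); mean ≈ 7.871

The Poisson likelihood adds the total count to the shape and the number of exposure periods to the rate. Here ∑xᵢ = 41 and n = 5, so shape 7.8→48.8 and rate 1.2→6.2.
Posterior mean = shape/rate = 48.8/6.2 = 7.871.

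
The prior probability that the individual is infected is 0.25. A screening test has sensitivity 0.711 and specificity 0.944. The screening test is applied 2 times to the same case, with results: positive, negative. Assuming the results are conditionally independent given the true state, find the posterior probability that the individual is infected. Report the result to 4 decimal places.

Posterior P(H) ≈ 0.5644

Let H be the event that the individual is infected; start with P(H) = 0.25. P('positive'|H) = 0.711, P('positive'|¬H) = 0.056.
Update on result 1 ('positive'): P(H) ← 0.711·0.2500 / (0.711·0.2500 + 0.056·0.7500) = 0.17775/0.21975 = 0.8089.
Update on result 2 ('negative'): P(H) ← 0.289·0.8089 / (0.289·0.8089 + 0.944·0.1911) = 0.23376/0.41419 = 0.5644.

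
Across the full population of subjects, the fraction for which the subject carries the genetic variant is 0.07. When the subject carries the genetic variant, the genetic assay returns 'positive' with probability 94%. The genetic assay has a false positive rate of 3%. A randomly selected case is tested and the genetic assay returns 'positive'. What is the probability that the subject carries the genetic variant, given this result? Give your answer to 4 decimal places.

Write H for 'the subject carries the genetic variant'. Prior odds H:¬H = 0.07/0.93 = 0.075269. For the 'positive' outcome, the likelihood ratio is 0.94/0.03 = 31.333.
Posterior odds = 0.075269 × 31.333 = 2.3584, so P(H|E) = 2.3584/(1+2.3584) = 0.7022.

P(H | E) ≈ 0.7022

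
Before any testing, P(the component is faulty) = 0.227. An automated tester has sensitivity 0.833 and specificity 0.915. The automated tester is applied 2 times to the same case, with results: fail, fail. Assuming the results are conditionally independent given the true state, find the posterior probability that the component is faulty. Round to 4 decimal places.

Let H be the event that the component is faulty; start with P(H) = 0.227. P('fail'|H) = 0.833, P('fail'|¬H) = 0.085.
Update on result 1 ('fail'): P(H) ← 0.833·0.2270 / (0.833·0.2270 + 0.085·0.7730) = 0.18909/0.25480 = 0.7421.
Update on result 2 ('fail'): P(H) ← 0.833·0.7421 / (0.833·0.7421 + 0.085·0.2579) = 0.61819/0.64011 = 0.9658.

Posterior P(H) ≈ 0.9658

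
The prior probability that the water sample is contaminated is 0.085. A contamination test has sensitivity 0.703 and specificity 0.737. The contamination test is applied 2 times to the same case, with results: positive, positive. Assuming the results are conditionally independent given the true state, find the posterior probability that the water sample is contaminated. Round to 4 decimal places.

Let H be the event that the water sample is contaminated; start with P(H) = 0.085. P('positive'|H) = 0.703, P('positive'|¬H) = 0.263.
Update on result 1 ('positive'): P(H) ← 0.703·0.0850 / (0.703·0.0850 + 0.263·0.9150) = 0.059755/0.30040 = 0.1989.
Update on result 2 ('positive'): P(H) ← 0.703·0.1989 / (0.703·0.1989 + 0.263·0.8011) = 0.13984/0.35052 = 0.3989.

Posterior P(H) ≈ 0.3989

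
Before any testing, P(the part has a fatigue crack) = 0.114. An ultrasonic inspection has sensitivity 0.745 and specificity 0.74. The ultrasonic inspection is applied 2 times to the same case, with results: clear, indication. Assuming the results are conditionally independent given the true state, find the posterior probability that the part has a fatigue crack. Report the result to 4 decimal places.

Posterior P(H) ≈ 0.1127

Let H be the event that the part has a fatigue crack; start with P(H) = 0.114. P('indication'|H) = 0.745, P('indication'|¬H) = 0.26.
Update on result 1 ('clear'): P(H) ← 0.255·0.1140 / (0.255·0.1140 + 0.74·0.8860) = 0.029070/0.68471 = 0.0425.
Update on result 2 ('indication'): P(H) ← 0.745·0.0425 / (0.745·0.0425 + 0.26·0.9575) = 0.031630/0.28059 = 0.1127.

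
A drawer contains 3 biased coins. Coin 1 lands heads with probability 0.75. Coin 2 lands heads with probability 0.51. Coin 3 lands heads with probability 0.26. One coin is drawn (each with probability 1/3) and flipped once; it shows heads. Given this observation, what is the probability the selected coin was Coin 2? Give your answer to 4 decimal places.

P(heads|C1) = 0.75; P(heads|C2) = 0.51; P(heads|C3) = 0.26.
Prior × likelihood for each source: 0.333333·0.75=0.2500, 0.333333·0.51=0.1700, 0.333333·0.26=0.08667. Summing gives P(heads) = 0.50667.
P(Coin 2 | heads) = 0.1700 / 0.50667 = 0.3355.

Posterior probability ≈ 0.3355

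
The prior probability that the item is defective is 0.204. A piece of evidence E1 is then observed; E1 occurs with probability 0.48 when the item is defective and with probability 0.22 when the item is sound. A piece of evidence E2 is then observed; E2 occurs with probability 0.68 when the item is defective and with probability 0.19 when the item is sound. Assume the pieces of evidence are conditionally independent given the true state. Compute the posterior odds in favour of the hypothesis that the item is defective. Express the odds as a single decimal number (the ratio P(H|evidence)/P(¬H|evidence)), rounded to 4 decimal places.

Prior odds = 0.204/(1−0.204) = 0.25628. In log-odds, ln(0.25628) = -1.3615.
Add log likelihood ratios: ln(2.1818) + ln(3.5789) = 2.0552.
Posterior log-odds = 0.69375, so posterior odds = exp(0.69375) = 2.0012.

Posterior odds ≈ 2.0012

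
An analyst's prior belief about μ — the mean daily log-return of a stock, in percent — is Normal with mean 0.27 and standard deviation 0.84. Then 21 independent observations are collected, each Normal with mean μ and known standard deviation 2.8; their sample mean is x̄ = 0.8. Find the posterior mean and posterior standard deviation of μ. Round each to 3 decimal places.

Posterior mean ≈ 0.617; posterior SD ≈ 0.494

With known σ, the Normal prior is conjugate. Weight on the data is w = (n/σ²)/(n/σ² + 1/τ₀²) = 2.67857/(2.67857+1.41723) = 0.65398.
Posterior mean = w·x̄ + (1−w)·μ₀ = 0.65398·0.8 + 0.34602·0.27 = 0.617. Posterior variance = 1/(2.67857+1.41723) = 0.244152, so SD = 0.494.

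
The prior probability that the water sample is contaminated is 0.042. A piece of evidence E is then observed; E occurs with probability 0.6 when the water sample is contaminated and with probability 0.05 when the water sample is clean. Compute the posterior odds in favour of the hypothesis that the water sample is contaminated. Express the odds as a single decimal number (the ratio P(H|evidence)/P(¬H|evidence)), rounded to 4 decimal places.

Posterior odds ≈ 0.5261

Prior odds = 0.042/(1−0.042) = 0.043841. In log-odds, ln(0.043841) = -3.1272.
Add log likelihood ratio: ln(12.000) = 2.4849.
Posterior log-odds = -0.64227, so posterior odds = exp(-0.64227) = 0.52610.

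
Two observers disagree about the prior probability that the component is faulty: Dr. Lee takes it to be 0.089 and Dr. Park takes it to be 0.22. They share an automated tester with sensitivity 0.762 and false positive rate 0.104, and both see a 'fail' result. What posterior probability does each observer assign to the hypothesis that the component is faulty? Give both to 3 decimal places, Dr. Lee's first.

Dr. Lee: 0.417; Dr. Park: 0.674

The likelihood ratio for a 'fail' result is 0.762/0.104 = 7.3269.
Dr. Lee: prior odds 0.089/0.911 = 0.097695; posterior odds 0.71580; posterior probability 0.417.
Dr. Park: prior odds 0.22/0.78 = 0.28205; posterior odds 2.0666; posterior probability 0.674.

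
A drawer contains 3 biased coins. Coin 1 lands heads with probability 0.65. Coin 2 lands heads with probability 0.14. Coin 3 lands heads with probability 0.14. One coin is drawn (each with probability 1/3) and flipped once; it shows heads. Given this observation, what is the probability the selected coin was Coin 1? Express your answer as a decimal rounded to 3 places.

Posterior probability ≈ 0.699

P(heads|C1) = 0.65; P(heads|C2) = 0.14; P(heads|C3) = 0.14.
Prior × likelihood for each source: 0.333333·0.65=0.2167, 0.333333·0.14=0.04667, 0.333333·0.14=0.04667. Summing gives P(heads) = 0.31000.
P(Coin 1 | heads) = 0.2167 / 0.31000 = 0.699.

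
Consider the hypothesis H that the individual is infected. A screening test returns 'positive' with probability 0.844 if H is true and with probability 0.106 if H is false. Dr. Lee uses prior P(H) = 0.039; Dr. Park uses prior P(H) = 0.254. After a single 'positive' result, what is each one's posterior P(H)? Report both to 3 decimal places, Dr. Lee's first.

P('+'|H) = 0.844, P('+'|¬H) = 0.106.
Dr. Lee: numerator 0.844·0.039 = 0.032916; evidence = 0.032916+0.106·0.961 = 0.13478; posterior = 0.244.
Dr. Park: numerator 0.844·0.254 = 0.21438; evidence = 0.21438+0.106·0.746 = 0.29345; posterior = 0.731.

Dr. Lee: 0.244; Dr. Park: 0.731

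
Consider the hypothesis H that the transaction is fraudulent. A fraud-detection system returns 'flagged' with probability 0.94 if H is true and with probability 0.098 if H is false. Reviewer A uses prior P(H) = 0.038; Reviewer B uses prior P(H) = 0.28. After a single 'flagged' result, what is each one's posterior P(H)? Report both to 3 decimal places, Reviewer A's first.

P('+'|H) = 0.94, P('+'|¬H) = 0.098.
Reviewer A: numerator 0.94·0.038 = 0.035720; evidence = 0.035720+0.098·0.962 = 0.13000; posterior = 0.275.
Reviewer B: numerator 0.94·0.28 = 0.26320; evidence = 0.26320+0.098·0.72 = 0.33376; posterior = 0.789.

Reviewer A: 0.275; Reviewer B: 0.789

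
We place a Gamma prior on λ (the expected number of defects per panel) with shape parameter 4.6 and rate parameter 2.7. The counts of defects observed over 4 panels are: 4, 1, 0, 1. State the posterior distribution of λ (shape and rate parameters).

Posterior: Gamma(shape=10.6, rate=6.7)

Total count ∑xᵢ = 6 over n = 4 panels.
Gamma is conjugate to the Poisson likelihood: posterior is Gamma(shape = 4.6+6 = 10.6, rate = 2.7+4 = 6.7).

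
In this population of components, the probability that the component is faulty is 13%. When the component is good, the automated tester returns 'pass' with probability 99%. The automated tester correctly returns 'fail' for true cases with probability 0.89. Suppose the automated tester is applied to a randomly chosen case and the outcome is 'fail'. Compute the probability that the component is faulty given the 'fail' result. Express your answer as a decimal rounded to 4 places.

P(H | E) ≈ 0.9301

Write H for 'the component is faulty'. Prior odds H:¬H = 0.13/0.87 = 0.14943. For the 'fail' outcome, the likelihood ratio is 0.89/0.01 = 89.000.
Posterior odds = 0.14943 × 89.000 = 13.299, so P(H|E) = 13.299/(1+13.299) = 0.9301.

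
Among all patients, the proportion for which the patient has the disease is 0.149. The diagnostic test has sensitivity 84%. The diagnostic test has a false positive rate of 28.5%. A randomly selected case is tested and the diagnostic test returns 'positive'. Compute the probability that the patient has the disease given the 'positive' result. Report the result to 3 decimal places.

Write H for 'the patient has the disease'. Prior odds H:¬H = 0.149/0.851 = 0.17509. For the 'positive' outcome, the likelihood ratio is 0.84/0.285 = 2.9474.
Posterior odds = 0.17509 × 2.9474 = 0.51605, so P(H|E) = 0.51605/(1+0.51605) = 0.340.

P(H | E) ≈ 0.340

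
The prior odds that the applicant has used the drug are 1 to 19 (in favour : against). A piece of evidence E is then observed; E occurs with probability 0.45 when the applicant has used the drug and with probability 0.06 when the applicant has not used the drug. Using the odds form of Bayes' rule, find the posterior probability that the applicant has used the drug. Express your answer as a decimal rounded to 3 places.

Posterior probability ≈ 0.283

Prior odds = 1/19 = 0.052632.
Likelihood ratio for E = 0.45/0.06 = 7.5000.
Posterior odds = prior odds × LR = 0.39474.
Posterior probability = odds/(1+odds) = 0.39474/1.3947 = 0.283.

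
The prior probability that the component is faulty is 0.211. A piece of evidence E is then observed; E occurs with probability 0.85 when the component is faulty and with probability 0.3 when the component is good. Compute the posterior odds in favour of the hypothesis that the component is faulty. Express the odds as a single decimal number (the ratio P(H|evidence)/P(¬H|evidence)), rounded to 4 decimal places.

Posterior odds ≈ 0.7577

Prior odds = 0.211/(1−0.211) = 0.26743.
Likelihood ratio for E = 0.85/0.3 = 2.8333.
Posterior odds = prior odds × LR = 0.75771.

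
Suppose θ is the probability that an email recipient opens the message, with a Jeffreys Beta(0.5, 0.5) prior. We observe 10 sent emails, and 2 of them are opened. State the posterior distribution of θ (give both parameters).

Posterior: Beta(2.5, 8.5)

The binomial likelihood is conjugate to the Beta prior: with 2 successes and 8 failures, the posterior is Beta(0.5+2, 0.5+8) = Beta(2.5, 8.5).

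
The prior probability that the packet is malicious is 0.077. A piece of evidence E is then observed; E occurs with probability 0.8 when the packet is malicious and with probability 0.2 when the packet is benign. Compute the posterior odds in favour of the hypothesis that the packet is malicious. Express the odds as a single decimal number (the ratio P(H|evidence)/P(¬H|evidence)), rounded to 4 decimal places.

Prior odds = 0.077/(1−0.077) = 0.083424.
Likelihood ratio for E = 0.8/0.2 = 4.0000.
Posterior odds = prior odds × LR = 0.33369.

Posterior odds ≈ 0.3337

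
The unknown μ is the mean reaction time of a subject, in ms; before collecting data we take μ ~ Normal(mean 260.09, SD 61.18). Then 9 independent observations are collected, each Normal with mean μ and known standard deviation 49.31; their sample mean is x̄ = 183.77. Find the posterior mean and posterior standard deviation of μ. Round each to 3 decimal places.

Prior precision 1/τ₀² = 1/61.18² = 0.00026717; data precision n/σ² = 9/49.31² = 0.00370146.
Posterior precision = 0.00026717 + 0.00370146 = 0.00396862, giving posterior SD = 1/√0.00396862 = 15.874.
Posterior mean = (0.00026717·260.09 + 0.00370146·183.77) / 0.00396862 = 188.908.

Posterior mean ≈ 188.908; posterior SD ≈ 15.874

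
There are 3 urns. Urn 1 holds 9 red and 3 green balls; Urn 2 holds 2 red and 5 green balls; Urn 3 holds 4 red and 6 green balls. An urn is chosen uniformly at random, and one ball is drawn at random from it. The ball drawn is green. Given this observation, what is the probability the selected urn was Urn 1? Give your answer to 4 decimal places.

Tabulate prior·likelihood by source: [1] prior 0.333333, lik 0.25, product 0.08333; [2] prior 0.333333, lik 0.7143, product 0.2381; [3] prior 0.333333, lik 0.6, product 0.2000.
Normalizing constant = 0.52143; the posterior for Urn 1 is its product over the sum, 0.08333/0.52143 = 0.1598.

Posterior probability ≈ 0.1598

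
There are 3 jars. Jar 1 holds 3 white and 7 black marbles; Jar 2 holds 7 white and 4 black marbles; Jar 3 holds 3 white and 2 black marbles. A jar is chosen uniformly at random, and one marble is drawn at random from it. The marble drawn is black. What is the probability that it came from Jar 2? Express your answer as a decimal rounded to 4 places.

Tabulate prior·likelihood by source: [1] prior 0.333333, lik 0.7, product 0.2333; [2] prior 0.333333, lik 0.3636, product 0.1212; [3] prior 0.333333, lik 0.4, product 0.1333.
Normalizing constant = 0.48788; the posterior for Jar 2 is its product over the sum, 0.1212/0.48788 = 0.2484.

Posterior probability ≈ 0.2484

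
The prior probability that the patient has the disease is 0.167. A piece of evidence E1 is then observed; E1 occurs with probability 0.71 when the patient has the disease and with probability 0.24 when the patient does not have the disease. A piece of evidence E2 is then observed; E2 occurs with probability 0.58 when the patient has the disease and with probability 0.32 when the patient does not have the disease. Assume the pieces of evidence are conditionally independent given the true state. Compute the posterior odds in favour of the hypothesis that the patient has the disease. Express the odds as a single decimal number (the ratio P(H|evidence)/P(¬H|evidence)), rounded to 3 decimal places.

Prior odds = 0.167/(1−0.167) = 0.20048. In log-odds, ln(0.20048) = -1.6070.
Add log likelihood ratios: ln(2.9583) + ln(1.8125) = 1.6793.
Posterior log-odds = 0.072293, so posterior odds = exp(0.072293) = 1.0750.

Posterior odds ≈ 1.075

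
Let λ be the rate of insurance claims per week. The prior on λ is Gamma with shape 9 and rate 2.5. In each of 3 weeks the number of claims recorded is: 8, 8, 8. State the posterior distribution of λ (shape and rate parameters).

Posterior: Gamma(shape=33, rate=5.5)

Total count ∑xᵢ = 24 over n = 3 weeks.
Gamma is conjugate to the Poisson likelihood: posterior is Gamma(shape = 9+24 = 33, rate = 2.5+3 = 5.5).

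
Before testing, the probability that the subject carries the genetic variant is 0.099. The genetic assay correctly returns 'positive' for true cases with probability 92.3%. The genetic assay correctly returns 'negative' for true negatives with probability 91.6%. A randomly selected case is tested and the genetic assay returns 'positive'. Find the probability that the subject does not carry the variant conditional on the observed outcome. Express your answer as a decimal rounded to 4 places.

P(¬H | E) ≈ 0.4530

Let H be the event that the subject carries the genetic variant. P(H) = 0.099, so P(¬H) = 0.901. With E the 'positive' result, P(E|H) = 0.923 and P(E|¬H) = 0.084.
P(E) = 0.923·0.099 + 0.084·0.901 = 0.091377 + 0.075684 = 0.16706.
By Bayes' theorem, P(H|E) = 0.091377 / 0.16706 = 0.5470. Hence P(¬H|E) = 1 − 0.5470 = 0.4530.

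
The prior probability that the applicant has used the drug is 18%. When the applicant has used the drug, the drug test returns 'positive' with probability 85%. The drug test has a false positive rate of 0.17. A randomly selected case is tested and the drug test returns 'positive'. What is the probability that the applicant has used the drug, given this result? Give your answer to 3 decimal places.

P(H | E) ≈ 0.523

Let H be the event that the applicant has used the drug. P(H) = 0.18, so P(¬H) = 0.82. With E the 'positive' result, P(E|H) = 0.85 and P(E|¬H) = 0.17.
P(E) = 0.85·0.18 + 0.17·0.82 = 0.15300 + 0.13940 = 0.29240.
By Bayes' theorem, P(H|E) = 0.15300 / 0.29240 = 0.523.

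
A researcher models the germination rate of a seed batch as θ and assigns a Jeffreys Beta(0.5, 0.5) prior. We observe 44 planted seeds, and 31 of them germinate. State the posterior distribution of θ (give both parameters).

Posterior: Beta(31.5, 13.5)

Observing 31 successes and 13 failures updates Beta(0.5, 0.5) by adding the success and failure counts to the two shape parameters: α = 0.5+31 = 31.5, β = 0.5+13 = 13.5.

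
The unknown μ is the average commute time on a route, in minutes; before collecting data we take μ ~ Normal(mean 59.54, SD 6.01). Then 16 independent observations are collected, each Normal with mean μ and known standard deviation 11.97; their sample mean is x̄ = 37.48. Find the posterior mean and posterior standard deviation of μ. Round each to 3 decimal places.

Prior precision 1/τ₀² = 1/6.01² = 0.0276854; data precision n/σ² = 16/11.97² = 0.111669.
Posterior precision = 0.0276854 + 0.111669 = 0.139354, giving posterior SD = 1/√0.139354 = 2.679.
Posterior mean = (0.0276854·59.54 + 0.111669·37.48) / 0.139354 = 41.863.

Posterior mean ≈ 41.863; posterior SD ≈ 2.679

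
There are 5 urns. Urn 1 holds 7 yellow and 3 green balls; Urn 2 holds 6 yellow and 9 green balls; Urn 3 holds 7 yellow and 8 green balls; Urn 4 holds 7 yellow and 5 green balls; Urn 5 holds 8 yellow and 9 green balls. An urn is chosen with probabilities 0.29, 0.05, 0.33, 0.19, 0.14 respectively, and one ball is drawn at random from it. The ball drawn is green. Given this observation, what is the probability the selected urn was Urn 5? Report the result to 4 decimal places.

P(green|Urn 1) = 0.3; P(green|Urn 2) = 0.6; P(green|Urn 3) = 0.5333; P(green|Urn 4) = 0.4167; P(green|Urn 5) = 0.5294.
Prior × likelihood for each source: 0.29·0.3=0.08700, 0.05·0.6=0.03000, 0.33·0.5333=0.1760, 0.19·0.4167=0.07917, 0.14·0.5294=0.07412. Summing gives P(green) = 0.44628.
P(Urn 5 | green) = 0.07412 / 0.44628 = 0.1661.

Posterior probability ≈ 0.1661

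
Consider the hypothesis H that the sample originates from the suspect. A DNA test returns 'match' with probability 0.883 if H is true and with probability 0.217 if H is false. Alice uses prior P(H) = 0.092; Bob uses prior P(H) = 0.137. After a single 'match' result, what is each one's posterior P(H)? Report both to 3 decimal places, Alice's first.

P('+'|H) = 0.883, P('+'|¬H) = 0.217.
Alice: numerator 0.883·0.092 = 0.081236; evidence = 0.081236+0.217·0.908 = 0.27827; posterior = 0.292.
Bob: numerator 0.883·0.137 = 0.12097; evidence = 0.12097+0.217·0.863 = 0.30824; posterior = 0.392.

Alice: 0.292; Bob: 0.392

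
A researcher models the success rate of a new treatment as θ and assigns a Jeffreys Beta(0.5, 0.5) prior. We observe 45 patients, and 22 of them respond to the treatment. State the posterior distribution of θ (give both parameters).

Posterior: Beta(22.5, 23.5)

Observing 22 successes and 23 failures updates Beta(0.5, 0.5) by adding the success and failure counts to the two shape parameters: α = 0.5+22 = 22.5, β = 0.5+23 = 23.5.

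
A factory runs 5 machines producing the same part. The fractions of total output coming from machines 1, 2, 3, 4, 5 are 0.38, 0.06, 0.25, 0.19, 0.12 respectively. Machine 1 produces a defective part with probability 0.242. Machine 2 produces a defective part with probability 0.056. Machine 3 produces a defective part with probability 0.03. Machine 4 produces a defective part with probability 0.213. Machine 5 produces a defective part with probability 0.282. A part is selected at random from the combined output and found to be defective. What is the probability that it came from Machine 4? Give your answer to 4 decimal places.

Posterior probability ≈ 0.2285

P(defective|M1) = 0.242; P(defective|M2) = 0.056; P(defective|M3) = 0.03; P(defective|M4) = 0.213; P(defective|M5) = 0.282.
Prior × likelihood for each source: 0.38·0.242=0.09196, 0.06·0.056=0.003360, 0.25·0.03=0.007500, 0.19·0.213=0.04047, 0.12·0.282=0.03384. Summing gives P(defective) = 0.17713.
P(Machine 4 | defective) = 0.04047 / 0.17713 = 0.2285.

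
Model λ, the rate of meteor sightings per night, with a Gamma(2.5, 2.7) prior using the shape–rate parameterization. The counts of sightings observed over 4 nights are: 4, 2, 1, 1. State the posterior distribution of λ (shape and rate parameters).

Posterior: Gamma(shape=10.5, rate=6.7)

Total count ∑xᵢ = 8 over n = 4 nights.
Gamma is conjugate to the Poisson likelihood: posterior is Gamma(shape = 2.5+8 = 10.5, rate = 2.7+4 = 6.7).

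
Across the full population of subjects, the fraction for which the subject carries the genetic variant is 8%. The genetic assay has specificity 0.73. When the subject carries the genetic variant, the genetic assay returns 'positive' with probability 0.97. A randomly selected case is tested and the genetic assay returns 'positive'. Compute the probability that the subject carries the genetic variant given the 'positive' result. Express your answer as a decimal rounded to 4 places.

P(H | E) ≈ 0.2380

Let H be the event that the subject carries the genetic variant. P(H) = 0.08, so P(¬H) = 0.92. With E the 'positive' result, P(E|H) = 0.97 and P(E|¬H) = 0.27.
P(E) = 0.97·0.08 + 0.27·0.92 = 0.077600 + 0.24840 = 0.32600.
By Bayes' theorem, P(H|E) = 0.077600 / 0.32600 = 0.2380.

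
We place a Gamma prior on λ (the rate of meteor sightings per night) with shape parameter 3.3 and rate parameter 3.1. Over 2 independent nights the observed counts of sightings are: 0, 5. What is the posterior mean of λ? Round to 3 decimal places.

Posterior mean ≈ 1.627

Total count ∑xᵢ = 5 over n = 2 nights.
Gamma is conjugate to the Poisson likelihood: posterior is Gamma(shape = 3.3+5 = 8.3, rate = 3.1+2 = 5.1).
Posterior mean = shape/rate = 8.3/5.1 = 1.627.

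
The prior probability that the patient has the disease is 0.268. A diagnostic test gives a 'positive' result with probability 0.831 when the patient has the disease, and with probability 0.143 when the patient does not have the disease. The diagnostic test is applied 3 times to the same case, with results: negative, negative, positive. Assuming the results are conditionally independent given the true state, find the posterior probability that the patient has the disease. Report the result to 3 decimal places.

Let H be the event that the patient has the disease; start with P(H) = 0.268. P('positive'|H) = 0.831, P('positive'|¬H) = 0.143.
Update on result 1 ('negative'): P(H) ← 0.169·0.2680 / (0.169·0.2680 + 0.857·0.7320) = 0.045292/0.67262 = 0.0673.
Update on result 2 ('negative'): P(H) ← 0.169·0.0673 / (0.169·0.0673 + 0.857·0.9327) = 0.011380/0.81067 = 0.0140.
Update on result 3 ('positive'): P(H) ← 0.831·0.0140 / (0.831·0.0140 + 0.143·0.9860) = 0.011665/0.15266 = 0.0764.

Posterior P(H) ≈ 0.076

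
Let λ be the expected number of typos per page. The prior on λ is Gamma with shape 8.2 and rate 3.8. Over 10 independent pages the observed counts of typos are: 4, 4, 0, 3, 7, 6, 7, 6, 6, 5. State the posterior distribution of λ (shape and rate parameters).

Total count ∑xᵢ = 48 over n = 10 pages.
Gamma is conjugate to the Poisson likelihood: posterior is Gamma(shape = 8.2+48 = 56.2, rate = 3.8+10 = 13.8).

Posterior: Gamma(shape=56.2, rate=13.8)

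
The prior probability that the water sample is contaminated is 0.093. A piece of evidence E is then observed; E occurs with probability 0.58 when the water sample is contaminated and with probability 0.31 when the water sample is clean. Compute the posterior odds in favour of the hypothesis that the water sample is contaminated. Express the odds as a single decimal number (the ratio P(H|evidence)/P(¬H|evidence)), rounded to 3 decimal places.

Prior odds = 0.093/(1−0.093) = 0.10254.
Likelihood ratio for E = 0.58/0.31 = 1.8710.
Posterior odds = prior odds × LR = 0.19184.

Posterior odds ≈ 0.192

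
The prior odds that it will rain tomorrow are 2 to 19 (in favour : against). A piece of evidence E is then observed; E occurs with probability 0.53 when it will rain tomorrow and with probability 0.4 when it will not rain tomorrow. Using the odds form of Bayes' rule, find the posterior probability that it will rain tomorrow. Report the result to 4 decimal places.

Prior odds = 2/19 = 0.10526. In log-odds, ln(0.10526) = -2.2513.
Add log likelihood ratio: ln(1.3250) = 0.28141.
Posterior log-odds = -1.9699, so posterior odds = exp(-1.9699) = 0.13947. Converting, P(H|E) = 0.13947/1.1395 = 0.1224.

Posterior probability ≈ 0.1224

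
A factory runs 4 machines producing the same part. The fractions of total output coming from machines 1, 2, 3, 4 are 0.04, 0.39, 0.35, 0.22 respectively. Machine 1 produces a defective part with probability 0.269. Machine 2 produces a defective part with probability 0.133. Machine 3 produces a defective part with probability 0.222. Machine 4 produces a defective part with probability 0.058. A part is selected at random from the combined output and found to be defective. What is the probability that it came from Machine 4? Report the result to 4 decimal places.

Posterior probability ≈ 0.0833

P(defective|M1) = 0.269; P(defective|M2) = 0.133; P(defective|M3) = 0.222; P(defective|M4) = 0.058.
Prior × likelihood for each source: 0.04·0.269=0.01076, 0.39·0.133=0.05187, 0.35·0.222=0.07770, 0.22·0.058=0.01276. Summing gives P(defective) = 0.15309.
P(Machine 4 | defective) = 0.01276 / 0.15309 = 0.0833.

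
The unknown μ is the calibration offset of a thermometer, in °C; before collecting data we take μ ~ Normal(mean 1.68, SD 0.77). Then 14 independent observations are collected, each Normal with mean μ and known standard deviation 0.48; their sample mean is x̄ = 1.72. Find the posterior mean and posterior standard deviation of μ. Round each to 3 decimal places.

Prior precision 1/τ₀² = 1/0.77² = 1.68663; data precision n/σ² = 14/0.48² = 60.7639.
Posterior precision = 1.68663 + 60.7639 = 62.4505, giving posterior SD = 1/√62.4505 = 0.127.
Posterior mean = (1.68663·1.68 + 60.7639·1.72) / 62.4505 = 1.719.

Posterior mean ≈ 1.719; posterior SD ≈ 0.127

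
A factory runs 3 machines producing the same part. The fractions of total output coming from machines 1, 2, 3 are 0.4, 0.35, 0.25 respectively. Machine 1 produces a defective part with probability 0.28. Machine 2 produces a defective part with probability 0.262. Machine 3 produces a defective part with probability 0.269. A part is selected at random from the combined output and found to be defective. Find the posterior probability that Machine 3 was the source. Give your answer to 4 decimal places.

Posterior probability ≈ 0.2482

P(defective|M1) = 0.28; P(defective|M2) = 0.262; P(defective|M3) = 0.269.
Prior × likelihood for each source: 0.4·0.28=0.1120, 0.35·0.262=0.09170, 0.25·0.269=0.06725. Summing gives P(defective) = 0.27095.
P(Machine 3 | defective) = 0.06725 / 0.27095 = 0.2482.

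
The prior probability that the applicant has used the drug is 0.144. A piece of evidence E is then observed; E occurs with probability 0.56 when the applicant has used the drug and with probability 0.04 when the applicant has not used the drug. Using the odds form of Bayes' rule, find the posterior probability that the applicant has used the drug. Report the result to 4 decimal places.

Prior odds = 0.144/(1−0.144) = 0.16822.
Likelihood ratio for E = 0.56/0.04 = 14.000.
Posterior odds = prior odds × LR = 2.3551.
Posterior probability = odds/(1+odds) = 2.3551/3.3551 = 0.7019.

Posterior probability ≈ 0.7019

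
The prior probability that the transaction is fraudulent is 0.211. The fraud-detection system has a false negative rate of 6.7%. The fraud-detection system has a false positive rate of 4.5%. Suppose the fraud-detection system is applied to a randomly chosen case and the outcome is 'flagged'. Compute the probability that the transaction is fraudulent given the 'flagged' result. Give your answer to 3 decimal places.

P(H | E) ≈ 0.847

Write H for 'the transaction is fraudulent'. Prior odds H:¬H = 0.211/0.789 = 0.26743. For the 'flagged' outcome, the likelihood ratio is 0.933/0.045 = 20.733.
Posterior odds = 0.26743 × 20.733 = 5.5447, so P(H|E) = 5.5447/(1+5.5447) = 0.847.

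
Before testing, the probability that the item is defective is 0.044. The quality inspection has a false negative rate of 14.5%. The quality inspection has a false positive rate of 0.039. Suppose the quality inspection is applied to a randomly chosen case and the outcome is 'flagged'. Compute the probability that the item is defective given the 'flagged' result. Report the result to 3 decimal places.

P(H | E) ≈ 0.502

Write H for 'the item is defective'. Prior odds H:¬H = 0.044/0.956 = 0.046025. For the 'flagged' outcome, the likelihood ratio is 0.855/0.039 = 21.923.
Posterior odds = 0.046025 × 21.923 = 1.0090, so P(H|E) = 1.0090/(1+1.0090) = 0.502.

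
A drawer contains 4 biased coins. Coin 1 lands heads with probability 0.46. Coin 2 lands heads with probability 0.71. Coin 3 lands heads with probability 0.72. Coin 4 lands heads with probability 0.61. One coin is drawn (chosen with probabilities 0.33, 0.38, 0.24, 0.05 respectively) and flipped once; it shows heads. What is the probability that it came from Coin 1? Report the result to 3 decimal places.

P(heads|C1) = 0.46; P(heads|C2) = 0.71; P(heads|C3) = 0.72; P(heads|C4) = 0.61.
Prior × likelihood for each source: 0.33·0.46=0.1518, 0.38·0.71=0.2698, 0.24·0.72=0.1728, 0.05·0.61=0.03050. Summing gives P(heads) = 0.62490.
P(Coin 1 | heads) = 0.1518 / 0.62490 = 0.243.

Posterior probability ≈ 0.243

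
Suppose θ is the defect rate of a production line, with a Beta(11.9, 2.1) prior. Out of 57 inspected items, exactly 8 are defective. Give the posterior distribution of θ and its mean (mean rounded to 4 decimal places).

Observing 8 successes and 49 failures updates Beta(11.9, 2.1) by adding the success and failure counts to the two shape parameters: α = 11.9+8 = 19.9, β = 2.1+49 = 51.1.
Posterior mean = α/(α+β) = 19.9/71 = 0.2803.

Posterior: Beta(19.9, 51.1); mean ≈ 0.2803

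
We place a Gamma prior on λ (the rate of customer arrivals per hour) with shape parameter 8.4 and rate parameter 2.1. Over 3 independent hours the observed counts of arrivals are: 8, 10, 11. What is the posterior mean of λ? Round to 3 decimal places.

The Poisson likelihood adds the total count to the shape and the number of exposure periods to the rate. Here ∑xᵢ = 29 and n = 3, so shape 8.4→37.4 and rate 2.1→5.1.
Posterior mean = shape/rate = 37.4/5.1 = 7.333.

Posterior mean ≈ 7.333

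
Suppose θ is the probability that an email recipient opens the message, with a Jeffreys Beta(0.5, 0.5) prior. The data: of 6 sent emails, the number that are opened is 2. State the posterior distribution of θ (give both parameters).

Posterior: Beta(2.5, 4.5)

Observing 2 successes and 4 failures updates Beta(0.5, 0.5) by adding the success and failure counts to the two shape parameters: α = 0.5+2 = 2.5, β = 0.5+4 = 4.5.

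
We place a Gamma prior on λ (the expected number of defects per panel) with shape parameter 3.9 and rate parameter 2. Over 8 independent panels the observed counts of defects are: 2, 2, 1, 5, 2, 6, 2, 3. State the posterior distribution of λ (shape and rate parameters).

Total count ∑xᵢ = 23 over n = 8 panels.
Gamma is conjugate to the Poisson likelihood: posterior is Gamma(shape = 3.9+23 = 26.9, rate = 2+8 = 10).

Posterior: Gamma(shape=26.9, rate=10)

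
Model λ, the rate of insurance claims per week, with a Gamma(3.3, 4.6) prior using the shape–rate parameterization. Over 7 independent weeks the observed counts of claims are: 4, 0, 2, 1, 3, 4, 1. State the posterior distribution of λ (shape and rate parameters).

Posterior: Gamma(shape=18.3, rate=11.6)

Total count ∑xᵢ = 15 over n = 7 weeks.
Gamma is conjugate to the Poisson likelihood: posterior is Gamma(shape = 3.3+15 = 18.3, rate = 4.6+7 = 11.6).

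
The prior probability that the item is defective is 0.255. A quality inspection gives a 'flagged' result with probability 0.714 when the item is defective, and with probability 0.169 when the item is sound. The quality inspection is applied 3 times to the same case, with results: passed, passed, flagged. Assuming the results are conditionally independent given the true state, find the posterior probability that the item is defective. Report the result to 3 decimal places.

With H the event that the item is defective, the joint likelihood of the observed sequence is P(data|H) = 0.286·0.286·0.714 = 0.058402 and P(data|¬H) = 0.831·0.831·0.169 = 0.11670.
Bayes: P(H|data) = 0.255·0.058402 / (0.255·0.058402 + 0.745·0.11670) = 0.014893/0.10184 = 0.1462.

Posterior P(H) ≈ 0.146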